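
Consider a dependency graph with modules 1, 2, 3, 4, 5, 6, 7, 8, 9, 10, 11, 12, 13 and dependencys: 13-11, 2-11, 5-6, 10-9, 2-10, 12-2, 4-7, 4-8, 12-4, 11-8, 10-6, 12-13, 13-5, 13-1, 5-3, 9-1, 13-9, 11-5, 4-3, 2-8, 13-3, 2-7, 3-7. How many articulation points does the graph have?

0

Removing 7, for instance, still leaves 1 component. No single vertex removal increases the component count — the graph has no articulation points.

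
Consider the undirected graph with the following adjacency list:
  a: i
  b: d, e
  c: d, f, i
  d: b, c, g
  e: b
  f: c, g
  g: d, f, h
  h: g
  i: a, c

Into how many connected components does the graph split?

Starting from a we can reach a, b, c, d, e, f, g, h, i. That is one component of size 9.
Total: 1 component.

1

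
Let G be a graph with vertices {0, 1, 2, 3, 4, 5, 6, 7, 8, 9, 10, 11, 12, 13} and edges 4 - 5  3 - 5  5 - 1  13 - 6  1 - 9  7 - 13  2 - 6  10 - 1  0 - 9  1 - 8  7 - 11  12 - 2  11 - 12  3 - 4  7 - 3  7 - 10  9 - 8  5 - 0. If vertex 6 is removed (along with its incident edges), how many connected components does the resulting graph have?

1

With 6 gone, the remaining components are: {0, 1, 2, 3, 4, 5, 7, 8, 9, 10, 11, 12, 13}.
That is 1 component.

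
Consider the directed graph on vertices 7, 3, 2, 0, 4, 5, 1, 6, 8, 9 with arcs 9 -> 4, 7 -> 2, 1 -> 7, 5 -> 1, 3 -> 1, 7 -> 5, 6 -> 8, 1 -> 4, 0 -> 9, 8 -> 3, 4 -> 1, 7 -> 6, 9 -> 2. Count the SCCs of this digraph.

{1, 3, 4, 5, 6, 7, 8} are all mutually reachable — one SCC of size 7.
{9} is an SCC by itself.
{2} is an SCC by itself.
{0} is an SCC by itself.
That gives 4 strongly connected components.

4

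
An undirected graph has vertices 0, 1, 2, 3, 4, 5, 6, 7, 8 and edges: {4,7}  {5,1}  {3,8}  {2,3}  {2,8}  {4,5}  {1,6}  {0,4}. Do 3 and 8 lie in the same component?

Yes

From 3 we can reach 2, 3, 8, which includes 8.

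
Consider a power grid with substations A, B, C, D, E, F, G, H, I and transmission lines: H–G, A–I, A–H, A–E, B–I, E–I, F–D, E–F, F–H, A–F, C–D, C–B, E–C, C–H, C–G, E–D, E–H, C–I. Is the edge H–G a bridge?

No

After removing H–G, the path H-C-G still connects them, so the edge is not a bridge.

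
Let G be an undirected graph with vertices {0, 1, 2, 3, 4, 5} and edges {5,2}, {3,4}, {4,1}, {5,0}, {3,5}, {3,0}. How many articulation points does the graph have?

3

Removing 3 increases the component count from 1 to 2, so 3 is a cut vertex.
Removing 4 increases the component count from 1 to 2, so 4 is a cut vertex.
Removing 5 increases the component count from 1 to 2, so 5 is a cut vertex.
By contrast removing 0 leaves 1 component; it is not a cut vertex. No other vertex is a cut vertex either.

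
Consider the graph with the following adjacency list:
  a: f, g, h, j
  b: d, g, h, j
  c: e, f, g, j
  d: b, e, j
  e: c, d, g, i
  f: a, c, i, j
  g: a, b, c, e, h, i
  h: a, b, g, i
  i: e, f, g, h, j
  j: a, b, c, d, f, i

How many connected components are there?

1

Starting from a we can reach a, b, c, d, e, f, g, h, i, j. That is one component of size 10.
Total: 1 component.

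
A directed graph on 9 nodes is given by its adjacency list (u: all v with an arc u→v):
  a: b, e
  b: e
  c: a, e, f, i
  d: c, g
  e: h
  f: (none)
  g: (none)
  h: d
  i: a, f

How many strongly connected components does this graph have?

3

{a, b, c, d, e, h, i} are all mutually reachable — one SCC of size 7.
{g} is an SCC by itself.
{f} is an SCC by itself.
That gives 3 strongly connected components.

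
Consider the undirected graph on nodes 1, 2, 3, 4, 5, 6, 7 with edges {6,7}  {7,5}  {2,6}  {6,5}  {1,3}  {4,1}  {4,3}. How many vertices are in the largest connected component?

4

Starting from 1 we can reach 1, 3, 4. That is one component of size 3.
Starting from 2 we can reach 2, 5, 6, 7. That is one component of size 4.
The largest has 4 vertices.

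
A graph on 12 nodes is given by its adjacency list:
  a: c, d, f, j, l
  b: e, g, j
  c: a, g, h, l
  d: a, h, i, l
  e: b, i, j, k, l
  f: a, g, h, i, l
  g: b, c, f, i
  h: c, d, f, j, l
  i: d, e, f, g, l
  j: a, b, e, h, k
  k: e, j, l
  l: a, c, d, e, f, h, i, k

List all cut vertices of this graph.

Removing k, for instance, still leaves 1 component. No single vertex removal increases the component count — the graph has no articulation points.

none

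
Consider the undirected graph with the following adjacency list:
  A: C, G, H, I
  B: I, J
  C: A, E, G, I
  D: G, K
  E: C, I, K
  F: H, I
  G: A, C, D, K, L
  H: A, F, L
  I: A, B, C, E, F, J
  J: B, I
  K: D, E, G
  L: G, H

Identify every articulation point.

I

Removing I increases the component count from 1 to 2, so I is a cut vertex.
By contrast removing J leaves 1 component; it is not a cut vertex. No other vertex is a cut vertex either.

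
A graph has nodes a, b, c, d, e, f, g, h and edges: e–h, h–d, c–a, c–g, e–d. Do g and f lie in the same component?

No

The component containing g is {a, c, g}, and f is not in it.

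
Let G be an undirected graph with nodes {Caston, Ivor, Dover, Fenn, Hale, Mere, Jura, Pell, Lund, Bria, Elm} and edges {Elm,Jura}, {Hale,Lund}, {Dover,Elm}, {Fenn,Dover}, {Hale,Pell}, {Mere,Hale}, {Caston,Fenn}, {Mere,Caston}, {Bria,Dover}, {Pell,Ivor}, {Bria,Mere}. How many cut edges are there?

The edges on the cycle Bria-Mere-Caston-Fenn-Dover-Bria are not bridges since each lies on that cycle.
But removing Dover–Elm disconnects Dover from Elm; removing Hale–Pell disconnects Hale from Pell; removing Lund–Hale disconnects Lund from Hale; removing Ivor–Pell disconnects Ivor from Pell — these are bridges.
In total 6 edges are bridges.

6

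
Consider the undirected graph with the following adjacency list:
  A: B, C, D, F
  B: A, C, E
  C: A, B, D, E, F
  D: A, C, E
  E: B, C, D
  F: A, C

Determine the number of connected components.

Starting from A we can reach A, B, C, D, E, F. That is one component of size 6.
Total: 1 component.

1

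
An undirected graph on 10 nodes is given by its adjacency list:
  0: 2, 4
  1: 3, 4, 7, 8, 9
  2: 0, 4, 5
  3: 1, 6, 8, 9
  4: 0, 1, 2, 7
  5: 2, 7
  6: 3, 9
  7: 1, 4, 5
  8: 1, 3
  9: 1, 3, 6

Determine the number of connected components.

1

Starting from 0 we can reach 0, 1, 2, 3, 4, 5, 6, 7, 8, 9. That is one component of size 10.
Total: 1 component.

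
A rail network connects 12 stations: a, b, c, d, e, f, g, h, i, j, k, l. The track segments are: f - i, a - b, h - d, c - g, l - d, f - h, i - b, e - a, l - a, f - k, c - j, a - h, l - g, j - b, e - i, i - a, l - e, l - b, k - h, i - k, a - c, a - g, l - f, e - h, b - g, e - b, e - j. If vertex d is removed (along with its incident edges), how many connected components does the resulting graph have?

With d gone, the remaining components are: {a, b, c, e, f, g, h, i, j, k, l}.
That is 1 component.

1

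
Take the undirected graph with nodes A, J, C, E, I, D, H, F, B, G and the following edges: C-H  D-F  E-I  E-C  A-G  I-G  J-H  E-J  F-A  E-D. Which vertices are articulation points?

Removing E increases the component count from 2 to 3, so E is a cut vertex.
By contrast removing I leaves 2 components; it is not a cut vertex. No other vertex is a cut vertex either.

E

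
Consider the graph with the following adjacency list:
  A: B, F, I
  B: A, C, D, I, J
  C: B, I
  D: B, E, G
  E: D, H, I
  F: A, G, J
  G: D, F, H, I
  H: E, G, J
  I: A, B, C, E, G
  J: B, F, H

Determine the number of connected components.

1

Starting from A we can reach A, B, C, D, E, F, G, H, I, J. That is one component of size 10.
Total: 1 component.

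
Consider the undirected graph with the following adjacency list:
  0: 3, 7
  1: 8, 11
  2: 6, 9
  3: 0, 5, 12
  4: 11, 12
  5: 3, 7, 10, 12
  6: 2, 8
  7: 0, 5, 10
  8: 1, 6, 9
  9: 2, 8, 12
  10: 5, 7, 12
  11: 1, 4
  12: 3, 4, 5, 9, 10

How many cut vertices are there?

Removing 12 increases the component count from 1 to 2, so 12 is a cut vertex.
By contrast removing 4 leaves 1 component; it is not a cut vertex. No other vertex is a cut vertex either.

1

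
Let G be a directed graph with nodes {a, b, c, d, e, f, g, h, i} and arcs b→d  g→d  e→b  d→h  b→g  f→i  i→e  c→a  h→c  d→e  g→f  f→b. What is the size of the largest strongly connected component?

{b, d, e, f, g, i} are all mutually reachable — one SCC of size 6.
{h} is an SCC by itself.
{a} is an SCC by itself.
{c} is an SCC by itself.
The largest has 6 vertices.

6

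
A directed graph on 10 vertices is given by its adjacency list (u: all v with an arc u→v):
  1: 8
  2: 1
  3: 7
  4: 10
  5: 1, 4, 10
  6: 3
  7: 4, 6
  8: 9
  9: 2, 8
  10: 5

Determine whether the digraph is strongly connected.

No

There is no directed path from 9 to 10, so the graph is not strongly connected.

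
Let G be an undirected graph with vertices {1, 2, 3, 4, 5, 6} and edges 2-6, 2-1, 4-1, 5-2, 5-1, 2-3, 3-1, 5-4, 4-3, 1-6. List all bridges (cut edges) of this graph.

none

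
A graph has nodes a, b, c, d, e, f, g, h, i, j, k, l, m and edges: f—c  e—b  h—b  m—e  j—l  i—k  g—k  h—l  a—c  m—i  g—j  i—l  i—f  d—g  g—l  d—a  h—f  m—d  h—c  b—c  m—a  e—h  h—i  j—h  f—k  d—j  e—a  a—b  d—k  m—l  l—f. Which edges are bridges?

none

The edges on the cycle m-e-h-l-m are not bridges since each lies on that cycle.
Every edge lies on some cycle, so there are no bridges.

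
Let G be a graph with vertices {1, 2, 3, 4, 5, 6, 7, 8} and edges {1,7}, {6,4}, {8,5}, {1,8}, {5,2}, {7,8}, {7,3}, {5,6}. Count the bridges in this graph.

5

The edges on the cycle 1-7-8-1 are not bridges since each lies on that cycle.
But removing 5 - 2 disconnects 5 from 2; removing 7 - 3 disconnects 7 from 3; removing 8 - 5 disconnects 8 from 5; removing 6 - 4 disconnects 6 from 4 — these are bridges.
In total 5 edges are bridges.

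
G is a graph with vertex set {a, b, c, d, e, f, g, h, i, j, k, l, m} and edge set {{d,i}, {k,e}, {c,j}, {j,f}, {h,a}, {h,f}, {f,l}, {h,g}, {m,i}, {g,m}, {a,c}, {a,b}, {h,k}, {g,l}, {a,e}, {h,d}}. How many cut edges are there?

The edges on the cycle h-d-i-m-g-h are not bridges since each lies on that cycle.
But removing a—b disconnects a from b — this is a bridge.

1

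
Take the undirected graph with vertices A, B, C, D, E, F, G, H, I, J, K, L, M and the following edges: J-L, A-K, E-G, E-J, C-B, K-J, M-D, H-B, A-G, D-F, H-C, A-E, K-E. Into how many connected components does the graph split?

4

I is isolated — a component by itself.
Starting from B we can reach B, C, H. That is one component of size 3.
Starting from D we can reach D, F, M. That is one component of size 3.
Starting from A we can reach A, E, G, J, K, L. That is one component of size 6.
Total: 4 components.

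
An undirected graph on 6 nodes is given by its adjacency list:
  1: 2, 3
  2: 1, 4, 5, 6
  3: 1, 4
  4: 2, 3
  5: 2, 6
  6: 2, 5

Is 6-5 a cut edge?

No

After removing 6-5, the path 6-2-5 still connects them, so the edge is not a bridge.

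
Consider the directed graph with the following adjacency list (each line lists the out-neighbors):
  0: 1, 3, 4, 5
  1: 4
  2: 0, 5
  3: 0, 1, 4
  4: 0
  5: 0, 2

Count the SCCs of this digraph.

1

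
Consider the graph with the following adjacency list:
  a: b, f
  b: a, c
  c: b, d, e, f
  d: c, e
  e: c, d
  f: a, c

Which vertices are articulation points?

Removing c increases the component count from 1 to 2, so c is a cut vertex.
By contrast removing b leaves 1 component; it is not a cut vertex. No other vertex is a cut vertex either.

c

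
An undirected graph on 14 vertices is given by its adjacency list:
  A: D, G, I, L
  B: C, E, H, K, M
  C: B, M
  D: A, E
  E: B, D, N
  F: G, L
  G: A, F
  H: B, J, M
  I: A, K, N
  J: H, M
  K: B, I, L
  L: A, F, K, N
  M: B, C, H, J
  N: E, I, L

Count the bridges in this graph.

0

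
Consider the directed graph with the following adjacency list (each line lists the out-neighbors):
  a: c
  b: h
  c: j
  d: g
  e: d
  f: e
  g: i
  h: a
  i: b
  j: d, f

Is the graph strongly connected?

Yes

From i we can reach every vertex (a, b, c, d, e, f, g, h, i, j), and every vertex can reach i (a, b, c, d, e, f, g, h, i, j). So the whole graph is one strongly connected component.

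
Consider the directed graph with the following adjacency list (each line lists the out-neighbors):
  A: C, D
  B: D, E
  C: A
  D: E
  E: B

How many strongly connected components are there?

2

{B, D, E} are all mutually reachable — one SCC of size 3.
{A, C} are all mutually reachable — one SCC of size 2.
That gives 2 strongly connected components.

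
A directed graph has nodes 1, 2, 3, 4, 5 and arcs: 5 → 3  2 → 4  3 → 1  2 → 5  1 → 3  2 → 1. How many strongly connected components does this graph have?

4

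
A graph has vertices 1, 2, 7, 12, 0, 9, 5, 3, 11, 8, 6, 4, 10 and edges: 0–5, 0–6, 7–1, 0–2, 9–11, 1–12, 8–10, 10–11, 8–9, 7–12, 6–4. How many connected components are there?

3 is isolated — a component by itself.
Starting from 1 we can reach 1, 7, 12. That is one component of size 3.
Starting from 8 we can reach 8, 9, 10, 11. That is one component of size 4.
Starting from 0 we can reach 0, 2, 4, 5, 6. That is one component of size 5.
Total: 4 components.

4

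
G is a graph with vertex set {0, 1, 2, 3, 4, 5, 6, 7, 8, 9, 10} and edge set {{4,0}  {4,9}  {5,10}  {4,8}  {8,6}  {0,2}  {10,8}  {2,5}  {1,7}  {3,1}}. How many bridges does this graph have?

4

The edges on the cycle 4-0-2-5-10-8-4 are not bridges since each lies on that cycle.
But removing 4–9 disconnects 4 from 9; removing 8–6 disconnects 8 from 6; removing 3–1 disconnects 3 from 1; removing 1–7 disconnects 1 from 7 — these are bridges.
That makes 4 bridges.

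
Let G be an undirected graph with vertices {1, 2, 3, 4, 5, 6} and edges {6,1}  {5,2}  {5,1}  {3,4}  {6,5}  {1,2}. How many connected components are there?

2

Starting from 3 we can reach 3, 4. That is one component of size 2.
Starting from 1 we can reach 1, 2, 5, 6. That is one component of size 4.
Total: 2 components.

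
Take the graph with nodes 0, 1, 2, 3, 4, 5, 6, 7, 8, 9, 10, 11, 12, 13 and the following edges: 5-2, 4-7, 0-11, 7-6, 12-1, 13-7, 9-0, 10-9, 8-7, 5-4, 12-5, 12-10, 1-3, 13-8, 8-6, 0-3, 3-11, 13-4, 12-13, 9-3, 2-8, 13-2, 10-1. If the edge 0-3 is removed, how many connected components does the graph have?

1

0 and 3 are still connected via 0-9-3, so the component count stays at 1.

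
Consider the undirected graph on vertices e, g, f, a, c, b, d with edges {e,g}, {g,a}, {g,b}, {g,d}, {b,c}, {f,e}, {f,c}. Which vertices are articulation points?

Removing g increases the component count from 1 to 3, so g is a cut vertex.
By contrast removing a leaves 1 component; it is not a cut vertex. No other vertex is a cut vertex either.

g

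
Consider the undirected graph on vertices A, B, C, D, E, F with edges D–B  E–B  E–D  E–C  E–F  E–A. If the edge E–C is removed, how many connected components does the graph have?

Before removal there is 1 component.
E–C is a bridge — removing it separates E's side from C's side.
After removal: 2 components.

2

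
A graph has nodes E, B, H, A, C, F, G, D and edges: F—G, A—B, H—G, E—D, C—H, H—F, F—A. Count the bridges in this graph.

The edges on the cycle H-F-G-H are not bridges since each lies on that cycle.
But removing E—D disconnects E from D; removing B—A disconnects B from A; removing C—H disconnects C from H; removing F—A disconnects F from A — these are bridges.
That makes 4 bridges.

4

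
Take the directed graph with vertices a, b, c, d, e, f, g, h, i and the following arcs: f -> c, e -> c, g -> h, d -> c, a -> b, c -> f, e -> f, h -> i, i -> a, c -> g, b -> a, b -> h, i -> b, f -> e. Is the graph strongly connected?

There is no directed path from i to d, so the graph is not strongly connected.

No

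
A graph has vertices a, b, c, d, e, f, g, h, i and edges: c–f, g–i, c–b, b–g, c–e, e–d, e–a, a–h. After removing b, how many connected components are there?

With b gone, the remaining components are: {g, i}; {a, c, d, e, f, h}.
That is 2 components.

2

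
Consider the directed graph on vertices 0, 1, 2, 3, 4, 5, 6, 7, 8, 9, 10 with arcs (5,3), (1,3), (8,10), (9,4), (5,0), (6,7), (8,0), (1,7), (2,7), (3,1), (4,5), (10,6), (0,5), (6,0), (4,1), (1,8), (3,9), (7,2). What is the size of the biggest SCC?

{0, 1, 3, 4, 5, 6, 8, 9, 10} are all mutually reachable — one SCC of size 9.
{2, 7} are all mutually reachable — one SCC of size 2.
The largest has 9 vertices.

9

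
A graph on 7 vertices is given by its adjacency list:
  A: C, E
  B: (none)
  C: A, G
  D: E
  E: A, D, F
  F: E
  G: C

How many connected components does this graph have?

B is isolated — a component by itself.
Starting from A we can reach A, C, D, E, F, G. That is one component of size 6.
Total: 2 components.

2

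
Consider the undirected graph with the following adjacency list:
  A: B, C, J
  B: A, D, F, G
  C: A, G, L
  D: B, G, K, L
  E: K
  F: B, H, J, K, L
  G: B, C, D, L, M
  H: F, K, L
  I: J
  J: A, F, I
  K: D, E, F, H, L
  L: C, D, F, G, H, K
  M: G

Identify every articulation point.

Removing G increases the component count from 1 to 2, so G is a cut vertex.
Removing J increases the component count from 1 to 2, so J is a cut vertex.
Removing K increases the component count from 1 to 2, so K is a cut vertex.
By contrast removing B leaves 1 component; it is not a cut vertex. No other vertex is a cut vertex either.

G, J, K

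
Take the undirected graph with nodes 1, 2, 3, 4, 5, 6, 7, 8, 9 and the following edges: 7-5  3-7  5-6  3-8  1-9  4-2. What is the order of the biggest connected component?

5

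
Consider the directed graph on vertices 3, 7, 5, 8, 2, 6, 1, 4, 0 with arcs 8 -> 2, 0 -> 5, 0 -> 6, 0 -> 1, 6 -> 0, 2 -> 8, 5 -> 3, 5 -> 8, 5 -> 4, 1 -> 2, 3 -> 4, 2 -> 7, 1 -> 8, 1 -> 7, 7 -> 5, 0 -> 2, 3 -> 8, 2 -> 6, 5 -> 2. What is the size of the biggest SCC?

8

{0, 1, 2, 3, 5, 6, 7, 8} are all mutually reachable — one SCC of size 8.
{4} is an SCC by itself.
The largest has 8 vertices.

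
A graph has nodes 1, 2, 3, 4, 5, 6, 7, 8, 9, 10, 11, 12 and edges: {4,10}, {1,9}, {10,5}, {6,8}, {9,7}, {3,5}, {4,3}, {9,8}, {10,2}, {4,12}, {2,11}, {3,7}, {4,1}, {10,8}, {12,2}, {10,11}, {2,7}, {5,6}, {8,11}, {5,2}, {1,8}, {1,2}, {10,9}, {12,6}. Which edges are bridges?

none

The edges on the cycle 4-10-5-6-12-4 are not bridges since each lies on that cycle.
Every edge lies on some cycle, so there are no bridges.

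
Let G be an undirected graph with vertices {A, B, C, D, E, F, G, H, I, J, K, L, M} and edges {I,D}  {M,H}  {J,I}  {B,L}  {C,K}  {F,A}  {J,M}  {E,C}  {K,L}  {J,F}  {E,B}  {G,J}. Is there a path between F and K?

No

The component containing F is {A, D, F, G, H, I, J, M}, and K is not in it.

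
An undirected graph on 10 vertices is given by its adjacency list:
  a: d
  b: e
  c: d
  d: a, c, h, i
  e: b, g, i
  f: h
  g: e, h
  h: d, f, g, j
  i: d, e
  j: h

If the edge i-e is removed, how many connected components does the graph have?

i and e are still connected via i-d-h-g-e, so the component count stays at 1.

1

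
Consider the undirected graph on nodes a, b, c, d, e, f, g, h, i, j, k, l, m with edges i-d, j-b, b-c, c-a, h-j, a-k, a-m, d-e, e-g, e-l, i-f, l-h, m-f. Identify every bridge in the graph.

a-k, e-g

The edges on the cycle i-d-e-l-h-j-b-c-a-m-f-i are not bridges since each lies on that cycle.
But removing a-k disconnects a from k; removing e-g disconnects e from g — these are bridges.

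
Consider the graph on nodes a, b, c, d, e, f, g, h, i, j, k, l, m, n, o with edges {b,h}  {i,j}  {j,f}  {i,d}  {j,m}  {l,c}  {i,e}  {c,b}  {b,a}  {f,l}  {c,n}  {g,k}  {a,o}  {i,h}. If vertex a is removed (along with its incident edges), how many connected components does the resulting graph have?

3

With a gone, the remaining components are: {o}; {g, k}; {b, c, d, e, f, h, i, j, l, m, n}.
That is 3 components.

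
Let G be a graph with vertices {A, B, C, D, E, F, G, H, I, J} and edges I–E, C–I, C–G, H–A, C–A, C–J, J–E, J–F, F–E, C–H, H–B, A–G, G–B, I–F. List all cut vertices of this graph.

C

Removing C increases the component count from 2 to 3, so C is a cut vertex.
By contrast removing E leaves 2 components; it is not a cut vertex. No other vertex is a cut vertex either.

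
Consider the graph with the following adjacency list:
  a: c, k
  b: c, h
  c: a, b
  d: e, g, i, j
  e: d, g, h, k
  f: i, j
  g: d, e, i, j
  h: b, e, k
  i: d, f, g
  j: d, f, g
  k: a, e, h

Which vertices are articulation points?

e

Removing e increases the component count from 1 to 2, so e is a cut vertex.
By contrast removing f leaves 1 component; it is not a cut vertex. No other vertex is a cut vertex either.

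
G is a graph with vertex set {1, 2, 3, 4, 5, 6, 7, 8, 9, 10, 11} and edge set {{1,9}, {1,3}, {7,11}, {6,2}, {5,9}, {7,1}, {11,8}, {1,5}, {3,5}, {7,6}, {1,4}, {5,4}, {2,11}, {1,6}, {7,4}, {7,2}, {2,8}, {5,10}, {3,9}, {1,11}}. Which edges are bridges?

The edges on the cycle 1-3-5-9-1 are not bridges since each lies on that cycle.
But removing 10 - 5 disconnects 10 from 5 — this is a bridge.

10-5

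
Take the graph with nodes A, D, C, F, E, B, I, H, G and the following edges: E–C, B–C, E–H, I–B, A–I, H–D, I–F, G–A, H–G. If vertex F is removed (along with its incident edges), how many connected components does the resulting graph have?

1

With F gone, the remaining components are: {A, B, C, D, E, G, H, I}.
That is 1 component.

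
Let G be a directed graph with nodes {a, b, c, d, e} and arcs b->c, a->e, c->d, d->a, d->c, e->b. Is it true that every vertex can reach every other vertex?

Yes

From d we can reach every vertex (a, b, c, d, e), and every vertex can reach d (a, b, c, d, e). So the whole graph is one strongly connected component.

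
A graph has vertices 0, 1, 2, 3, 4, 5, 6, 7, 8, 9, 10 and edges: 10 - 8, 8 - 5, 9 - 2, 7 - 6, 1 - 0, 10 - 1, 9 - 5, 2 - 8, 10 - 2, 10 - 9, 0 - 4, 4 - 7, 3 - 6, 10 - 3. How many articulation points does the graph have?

Removing 10 increases the component count from 1 to 2, so 10 is a cut vertex.
By contrast removing 4 leaves 1 component; it is not a cut vertex. No other vertex is a cut vertex either.

1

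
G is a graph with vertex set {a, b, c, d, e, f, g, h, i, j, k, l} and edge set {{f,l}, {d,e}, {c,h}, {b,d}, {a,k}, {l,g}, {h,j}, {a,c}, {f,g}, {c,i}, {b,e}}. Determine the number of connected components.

Starting from f we can reach f, g, l. That is one component of size 3.
Starting from b we can reach b, d, e. That is one component of size 3.
Starting from a we can reach a, c, h, i, j, k. That is one component of size 6.
Total: 3 components.

3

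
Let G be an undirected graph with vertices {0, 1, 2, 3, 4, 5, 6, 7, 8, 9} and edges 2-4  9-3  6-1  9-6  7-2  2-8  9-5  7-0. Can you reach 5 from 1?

Yes

From 1 we can reach 1, 3, 5, 6, 9, which includes 5.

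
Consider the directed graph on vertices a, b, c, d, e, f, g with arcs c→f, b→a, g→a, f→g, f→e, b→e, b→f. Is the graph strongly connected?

No

There is no directed path from c to d, so the graph is not strongly connected.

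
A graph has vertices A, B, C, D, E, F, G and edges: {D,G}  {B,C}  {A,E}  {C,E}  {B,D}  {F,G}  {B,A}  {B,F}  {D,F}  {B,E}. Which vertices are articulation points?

B

Removing B increases the component count from 1 to 2, so B is a cut vertex.
By contrast removing F leaves 1 component; it is not a cut vertex. No other vertex is a cut vertex either.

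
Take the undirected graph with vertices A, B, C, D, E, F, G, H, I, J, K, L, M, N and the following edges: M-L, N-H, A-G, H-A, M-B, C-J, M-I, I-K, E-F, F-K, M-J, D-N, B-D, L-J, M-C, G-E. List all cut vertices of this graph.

Removing M increases the component count from 1 to 2, so M is a cut vertex.
By contrast removing H leaves 1 component; it is not a cut vertex. No other vertex is a cut vertex either.

M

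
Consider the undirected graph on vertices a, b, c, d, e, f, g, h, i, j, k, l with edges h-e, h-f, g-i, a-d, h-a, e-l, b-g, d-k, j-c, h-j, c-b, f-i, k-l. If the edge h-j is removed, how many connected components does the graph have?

1

h and j are still connected via h-f-i-g-b-c-j, so the component count stays at 1.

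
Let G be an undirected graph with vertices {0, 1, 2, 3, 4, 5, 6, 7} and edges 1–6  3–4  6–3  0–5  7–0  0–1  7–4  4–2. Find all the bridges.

The edges on the cycle 7-0-1-6-3-4-7 are not bridges since each lies on that cycle.
But removing 0–5 disconnects 0 from 5; removing 4–2 disconnects 4 from 2 — these are bridges.

0-5, 2-4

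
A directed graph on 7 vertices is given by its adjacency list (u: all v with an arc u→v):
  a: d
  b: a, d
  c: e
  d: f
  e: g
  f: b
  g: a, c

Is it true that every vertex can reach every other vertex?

No

There is no directed path from f to c, so the graph is not strongly connected.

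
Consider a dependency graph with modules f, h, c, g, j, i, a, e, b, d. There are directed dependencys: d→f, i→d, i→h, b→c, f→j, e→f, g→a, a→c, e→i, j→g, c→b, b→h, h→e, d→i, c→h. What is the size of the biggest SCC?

10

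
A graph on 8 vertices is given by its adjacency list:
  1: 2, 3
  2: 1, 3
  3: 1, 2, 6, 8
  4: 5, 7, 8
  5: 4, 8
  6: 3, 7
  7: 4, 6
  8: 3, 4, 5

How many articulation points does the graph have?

Removing 3 increases the component count from 1 to 2, so 3 is a cut vertex.
By contrast removing 4 leaves 1 component; it is not a cut vertex. No other vertex is a cut vertex either.

1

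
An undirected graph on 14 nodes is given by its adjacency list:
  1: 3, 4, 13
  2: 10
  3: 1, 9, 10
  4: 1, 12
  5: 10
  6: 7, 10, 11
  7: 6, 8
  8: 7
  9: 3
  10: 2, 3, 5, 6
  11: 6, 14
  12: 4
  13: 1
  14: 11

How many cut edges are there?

13

removing 3-1 disconnects 3 from 1; removing 10-6 disconnects 10 from 6; removing 6-11 disconnects 6 from 11; removing 1-13 disconnects 1 from 13 — these are bridges.
In total 13 edges are bridges.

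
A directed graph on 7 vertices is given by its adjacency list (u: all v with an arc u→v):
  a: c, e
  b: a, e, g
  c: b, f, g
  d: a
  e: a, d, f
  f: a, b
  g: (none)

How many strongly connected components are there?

2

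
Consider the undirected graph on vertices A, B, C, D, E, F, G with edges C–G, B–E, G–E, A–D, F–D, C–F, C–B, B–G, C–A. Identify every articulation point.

Removing C increases the component count from 1 to 2, so C is a cut vertex.
By contrast removing G leaves 1 component; it is not a cut vertex. No other vertex is a cut vertex either.

C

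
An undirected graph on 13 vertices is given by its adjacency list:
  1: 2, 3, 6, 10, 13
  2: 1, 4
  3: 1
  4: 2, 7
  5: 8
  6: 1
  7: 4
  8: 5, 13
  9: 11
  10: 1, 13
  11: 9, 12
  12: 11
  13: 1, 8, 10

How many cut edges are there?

The edges on the cycle 1-13-10-1 are not bridges since each lies on that cycle.
But removing 13-8 disconnects 13 from 8; removing 1-6 disconnects 1 from 6; removing 11-12 disconnects 11 from 12; removing 1-2 disconnects 1 from 2 — these are bridges.
In total 9 edges are bridges.

9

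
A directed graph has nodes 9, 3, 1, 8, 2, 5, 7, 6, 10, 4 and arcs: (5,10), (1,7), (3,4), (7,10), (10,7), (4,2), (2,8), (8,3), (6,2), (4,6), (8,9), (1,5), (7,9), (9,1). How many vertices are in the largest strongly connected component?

5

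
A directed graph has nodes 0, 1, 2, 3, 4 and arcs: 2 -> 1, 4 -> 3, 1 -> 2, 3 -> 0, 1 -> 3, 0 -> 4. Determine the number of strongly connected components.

{0, 3, 4} are all mutually reachable — one SCC of size 3.
{1, 2} are all mutually reachable — one SCC of size 2.
That gives 2 strongly connected components.

2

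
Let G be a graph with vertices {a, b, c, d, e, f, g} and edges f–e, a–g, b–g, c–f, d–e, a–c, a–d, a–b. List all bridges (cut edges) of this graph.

The edges on the cycle a-b-g-a are not bridges since each lies on that cycle.
Every edge lies on some cycle, so there are no bridges.

none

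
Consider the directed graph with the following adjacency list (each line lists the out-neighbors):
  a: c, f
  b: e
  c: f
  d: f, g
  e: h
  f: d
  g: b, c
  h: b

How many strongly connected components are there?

{c, d, f, g} are all mutually reachable — one SCC of size 4.
{b, e, h} are all mutually reachable — one SCC of size 3.
{a} is an SCC by itself.
That gives 3 strongly connected components.

3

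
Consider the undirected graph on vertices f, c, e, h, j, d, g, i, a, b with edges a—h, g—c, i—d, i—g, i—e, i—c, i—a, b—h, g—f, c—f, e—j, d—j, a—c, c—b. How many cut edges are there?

0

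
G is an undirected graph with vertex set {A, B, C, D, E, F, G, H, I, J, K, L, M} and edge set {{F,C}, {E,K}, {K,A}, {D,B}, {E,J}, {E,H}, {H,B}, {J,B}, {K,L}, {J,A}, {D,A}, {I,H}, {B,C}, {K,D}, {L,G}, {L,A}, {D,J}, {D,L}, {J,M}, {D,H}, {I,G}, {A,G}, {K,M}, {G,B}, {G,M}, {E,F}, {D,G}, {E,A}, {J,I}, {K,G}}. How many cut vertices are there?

Removing J, for instance, still leaves 1 component. No single vertex removal increases the component count — the graph has no articulation points.

0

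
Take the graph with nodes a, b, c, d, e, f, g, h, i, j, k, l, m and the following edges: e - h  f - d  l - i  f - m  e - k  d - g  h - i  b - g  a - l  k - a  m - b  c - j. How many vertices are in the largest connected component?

6

Starting from c we can reach c, j. That is one component of size 2.
Starting from b we can reach b, d, f, g, m. That is one component of size 5.
Starting from a we can reach a, e, h, i, k, l. That is one component of size 6.
The largest has 6 vertices.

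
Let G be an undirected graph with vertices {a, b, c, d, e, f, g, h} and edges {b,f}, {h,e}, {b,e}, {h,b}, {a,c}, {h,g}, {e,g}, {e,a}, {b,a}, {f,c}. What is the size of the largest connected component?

d is isolated — a component by itself.
Starting from a we can reach a, b, c, e, f, g, h. That is one component of size 7.
The largest has 7 vertices.

7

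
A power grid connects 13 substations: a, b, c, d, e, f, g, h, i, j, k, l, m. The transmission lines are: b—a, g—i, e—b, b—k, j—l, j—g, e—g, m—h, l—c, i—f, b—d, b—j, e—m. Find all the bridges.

a-b, b-d, b-k, c-l, e-m, f-i, g-i, h-m, j-l

The edges on the cycle e-b-j-g-e are not bridges since each lies on that cycle.
But removing b—k disconnects b from k; removing i—g disconnects i from g; removing c—l disconnects c from l; removing j—l disconnects j from l — these are bridges.
In total 9 edges are bridges.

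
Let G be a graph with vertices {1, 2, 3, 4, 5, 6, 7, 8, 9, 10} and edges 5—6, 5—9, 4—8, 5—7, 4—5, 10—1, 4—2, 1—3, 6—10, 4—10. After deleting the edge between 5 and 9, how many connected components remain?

Before removal there is 1 component.
5—9 is a bridge — removing it separates 5's side from 9's side.
After removal: 2 components.

2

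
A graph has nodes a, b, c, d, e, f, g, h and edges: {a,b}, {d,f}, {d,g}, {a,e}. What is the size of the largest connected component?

3

h is isolated — a component by itself.
c is isolated — a component by itself.
Starting from d we can reach d, f, g. That is one component of size 3.
Starting from a we can reach a, b, e. That is one component of size 3.
The largest has 3 vertices.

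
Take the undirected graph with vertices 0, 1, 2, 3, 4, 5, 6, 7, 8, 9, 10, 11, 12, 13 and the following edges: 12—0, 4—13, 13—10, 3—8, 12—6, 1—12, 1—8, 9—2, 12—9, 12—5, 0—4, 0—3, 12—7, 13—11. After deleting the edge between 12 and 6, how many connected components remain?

2

Before removal there is 1 component.
12—6 is a bridge — removing it separates 12's side from 6's side.
After removal: 2 components.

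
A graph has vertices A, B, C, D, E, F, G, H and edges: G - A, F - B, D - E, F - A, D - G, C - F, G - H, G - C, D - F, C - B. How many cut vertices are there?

2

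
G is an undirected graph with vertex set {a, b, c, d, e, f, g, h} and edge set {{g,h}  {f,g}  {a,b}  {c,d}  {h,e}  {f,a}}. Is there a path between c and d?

Yes

From c we can reach c, d, which includes d.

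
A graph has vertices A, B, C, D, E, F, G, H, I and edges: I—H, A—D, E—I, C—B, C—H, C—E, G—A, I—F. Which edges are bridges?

A-D, A-G, B-C, F-I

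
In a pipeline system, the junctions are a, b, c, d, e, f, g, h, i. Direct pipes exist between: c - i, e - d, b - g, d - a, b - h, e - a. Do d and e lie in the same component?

Yes

From d we can reach a, d, e, which includes e.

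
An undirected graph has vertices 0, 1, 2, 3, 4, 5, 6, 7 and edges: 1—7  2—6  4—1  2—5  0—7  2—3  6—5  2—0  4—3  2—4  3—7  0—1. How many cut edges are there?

The edges on the cycle 2-6-5-2 are not bridges since each lies on that cycle.
Every edge lies on some cycle, so there are no bridges.

0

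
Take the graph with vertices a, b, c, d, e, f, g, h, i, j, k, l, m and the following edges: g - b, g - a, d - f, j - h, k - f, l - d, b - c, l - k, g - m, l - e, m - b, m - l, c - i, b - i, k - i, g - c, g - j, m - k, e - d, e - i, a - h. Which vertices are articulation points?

g

Removing g increases the component count from 1 to 2, so g is a cut vertex.
By contrast removing j leaves 1 component; it is not a cut vertex. No other vertex is a cut vertex either.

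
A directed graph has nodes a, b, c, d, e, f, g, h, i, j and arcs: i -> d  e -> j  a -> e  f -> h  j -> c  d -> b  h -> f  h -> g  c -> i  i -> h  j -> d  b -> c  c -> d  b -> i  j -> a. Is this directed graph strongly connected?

There is no directed path from f to d, so the graph is not strongly connected.

No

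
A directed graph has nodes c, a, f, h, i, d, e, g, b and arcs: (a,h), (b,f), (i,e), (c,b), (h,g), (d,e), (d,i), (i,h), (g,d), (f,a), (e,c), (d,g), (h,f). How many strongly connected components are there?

{a, b, c, d, e, f, g, h, i} are all mutually reachable — one SCC of size 9.
That gives 1 strongly connected component.

1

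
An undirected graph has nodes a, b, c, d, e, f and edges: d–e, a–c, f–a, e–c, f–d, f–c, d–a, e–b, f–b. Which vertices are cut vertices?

none

Removing f, for instance, still leaves 1 component. No single vertex removal increases the component count — the graph has no articulation points.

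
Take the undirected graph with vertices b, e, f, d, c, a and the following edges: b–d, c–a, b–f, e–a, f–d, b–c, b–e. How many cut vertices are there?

Removing b increases the component count from 1 to 2, so b is a cut vertex.
By contrast removing f leaves 1 component; it is not a cut vertex. No other vertex is a cut vertex either.

1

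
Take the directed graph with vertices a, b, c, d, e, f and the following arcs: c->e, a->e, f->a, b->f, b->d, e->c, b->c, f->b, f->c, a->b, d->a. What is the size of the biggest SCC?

4

{a, b, d, f} are all mutually reachable — one SCC of size 4.
{c, e} are all mutually reachable — one SCC of size 2.
The largest has 4 vertices.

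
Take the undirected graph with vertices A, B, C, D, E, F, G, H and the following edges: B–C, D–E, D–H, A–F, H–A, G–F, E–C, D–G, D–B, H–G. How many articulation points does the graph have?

Removing D increases the component count from 1 to 2, so D is a cut vertex.
By contrast removing C leaves 1 component; it is not a cut vertex. No other vertex is a cut vertex either.

1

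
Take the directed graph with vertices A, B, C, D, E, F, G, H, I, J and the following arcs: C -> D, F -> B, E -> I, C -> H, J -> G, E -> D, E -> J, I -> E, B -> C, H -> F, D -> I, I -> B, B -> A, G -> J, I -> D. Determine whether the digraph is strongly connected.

No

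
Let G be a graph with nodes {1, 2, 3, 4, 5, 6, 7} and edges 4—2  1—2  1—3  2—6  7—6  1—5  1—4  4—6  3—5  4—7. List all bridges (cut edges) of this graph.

none

The edges on the cycle 1-3-5-1 are not bridges since each lies on that cycle.
Every edge lies on some cycle, so there are no bridges.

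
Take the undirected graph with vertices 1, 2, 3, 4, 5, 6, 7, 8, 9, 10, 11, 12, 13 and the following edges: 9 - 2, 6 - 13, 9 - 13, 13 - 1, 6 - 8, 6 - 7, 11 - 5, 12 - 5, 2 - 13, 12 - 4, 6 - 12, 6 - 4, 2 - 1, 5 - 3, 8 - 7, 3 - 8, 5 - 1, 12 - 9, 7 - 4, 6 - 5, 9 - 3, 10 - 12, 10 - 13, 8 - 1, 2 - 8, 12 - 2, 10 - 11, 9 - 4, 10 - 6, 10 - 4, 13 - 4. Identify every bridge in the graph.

The edges on the cycle 10-11-5-6-10 are not bridges since each lies on that cycle.
Every edge lies on some cycle, so there are no bridges.

none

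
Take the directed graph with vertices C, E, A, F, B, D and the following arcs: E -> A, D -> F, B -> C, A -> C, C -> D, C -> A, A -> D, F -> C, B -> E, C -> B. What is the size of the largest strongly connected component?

6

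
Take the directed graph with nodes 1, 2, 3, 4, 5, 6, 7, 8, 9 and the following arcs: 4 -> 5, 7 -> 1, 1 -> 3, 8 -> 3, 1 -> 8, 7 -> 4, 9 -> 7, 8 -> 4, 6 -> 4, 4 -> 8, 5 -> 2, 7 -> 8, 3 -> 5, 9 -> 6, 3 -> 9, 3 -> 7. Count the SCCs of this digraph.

3

{1, 3, 4, 6, 7, 8, 9} are all mutually reachable — one SCC of size 7.
{2} is an SCC by itself.
{5} is an SCC by itself.
That gives 3 strongly connected components.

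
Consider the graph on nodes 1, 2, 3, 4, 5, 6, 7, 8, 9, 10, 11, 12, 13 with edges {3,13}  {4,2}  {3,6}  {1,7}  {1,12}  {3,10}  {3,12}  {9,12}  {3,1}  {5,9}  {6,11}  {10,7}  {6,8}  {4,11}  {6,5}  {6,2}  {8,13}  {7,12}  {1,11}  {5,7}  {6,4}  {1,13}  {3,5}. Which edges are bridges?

none

The edges on the cycle 6-4-2-6 are not bridges since each lies on that cycle.
Every edge lies on some cycle, so there are no bridges.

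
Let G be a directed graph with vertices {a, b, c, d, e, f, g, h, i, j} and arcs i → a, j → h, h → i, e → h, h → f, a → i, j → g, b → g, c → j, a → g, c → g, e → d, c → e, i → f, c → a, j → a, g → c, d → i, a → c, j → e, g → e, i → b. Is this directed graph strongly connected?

There is no directed path from f to c, so the graph is not strongly connected.

No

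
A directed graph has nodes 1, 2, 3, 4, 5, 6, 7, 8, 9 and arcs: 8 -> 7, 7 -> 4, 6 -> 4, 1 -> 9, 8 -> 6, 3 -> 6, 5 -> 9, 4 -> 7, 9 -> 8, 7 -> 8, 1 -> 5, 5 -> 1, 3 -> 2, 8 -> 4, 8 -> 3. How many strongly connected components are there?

{3, 4, 6, 7, 8} are all mutually reachable — one SCC of size 5.
{1, 5} are all mutually reachable — one SCC of size 2.
{2} is an SCC by itself.
{9} is an SCC by itself.
That gives 4 strongly connected components.

4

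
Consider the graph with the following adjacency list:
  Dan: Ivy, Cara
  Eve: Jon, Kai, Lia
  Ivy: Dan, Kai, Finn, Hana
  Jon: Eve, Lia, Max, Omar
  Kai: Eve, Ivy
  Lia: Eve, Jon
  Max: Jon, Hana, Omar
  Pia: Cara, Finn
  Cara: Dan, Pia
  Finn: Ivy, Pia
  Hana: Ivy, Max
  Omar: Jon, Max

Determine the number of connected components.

1

Starting from Dan we can reach Dan, Eve, Ivy, Jon, Kai, Lia, Max, Pia, Cara, Finn, Hana, Omar. That is one component of size 12.
Total: 1 component.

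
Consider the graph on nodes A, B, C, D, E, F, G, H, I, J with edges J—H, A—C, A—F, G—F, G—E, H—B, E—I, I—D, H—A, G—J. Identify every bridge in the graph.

The edges on the cycle G-J-H-A-F-G are not bridges since each lies on that cycle.
But removing D—I disconnects D from I; removing G—E disconnects G from E; removing C—A disconnects C from A; removing E—I disconnects E from I — these are bridges.
In total 5 edges are bridges.

A-C, B-H, D-I, E-G, E-I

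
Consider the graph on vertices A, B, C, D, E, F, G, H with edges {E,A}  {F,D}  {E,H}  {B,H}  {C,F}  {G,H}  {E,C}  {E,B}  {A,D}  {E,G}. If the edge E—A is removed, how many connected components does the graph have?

1

E and A are still connected via E-C-F-D-A, so the component count stays at 1.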